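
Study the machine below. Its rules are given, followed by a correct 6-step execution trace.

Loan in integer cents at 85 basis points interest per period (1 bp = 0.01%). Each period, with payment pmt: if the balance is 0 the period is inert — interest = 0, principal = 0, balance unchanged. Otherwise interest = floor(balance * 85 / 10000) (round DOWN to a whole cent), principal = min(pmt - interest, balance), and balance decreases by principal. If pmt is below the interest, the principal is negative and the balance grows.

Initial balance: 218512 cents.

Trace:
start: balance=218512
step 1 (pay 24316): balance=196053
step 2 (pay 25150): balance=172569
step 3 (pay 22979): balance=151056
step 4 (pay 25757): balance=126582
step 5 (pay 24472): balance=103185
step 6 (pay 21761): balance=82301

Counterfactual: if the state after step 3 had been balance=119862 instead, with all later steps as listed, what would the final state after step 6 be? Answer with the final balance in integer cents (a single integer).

50305

state after step 3 := balance=119862
step 4 (pay 25757): balance=95123
step 5 (pay 24472): balance=71459
step 6 (pay 21761): balance=50305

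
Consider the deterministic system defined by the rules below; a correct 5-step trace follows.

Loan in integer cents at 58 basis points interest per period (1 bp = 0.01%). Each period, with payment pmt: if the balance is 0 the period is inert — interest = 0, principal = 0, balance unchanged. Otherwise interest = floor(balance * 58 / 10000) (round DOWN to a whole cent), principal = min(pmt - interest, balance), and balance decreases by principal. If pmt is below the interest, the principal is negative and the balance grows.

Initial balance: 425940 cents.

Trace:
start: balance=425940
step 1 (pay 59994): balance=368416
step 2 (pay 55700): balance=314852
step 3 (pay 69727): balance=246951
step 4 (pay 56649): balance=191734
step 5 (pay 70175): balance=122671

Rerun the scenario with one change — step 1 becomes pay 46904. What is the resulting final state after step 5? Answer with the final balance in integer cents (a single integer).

136067

(re-executing from step 1 with the substitution; state before step 1: balance=425940)
step 1 (pay 46904): balance=381506
step 2 (pay 55700): balance=328018
step 3 (pay 69727): balance=260193
step 4 (pay 56649): balance=205053
step 5 (pay 70175): balance=136067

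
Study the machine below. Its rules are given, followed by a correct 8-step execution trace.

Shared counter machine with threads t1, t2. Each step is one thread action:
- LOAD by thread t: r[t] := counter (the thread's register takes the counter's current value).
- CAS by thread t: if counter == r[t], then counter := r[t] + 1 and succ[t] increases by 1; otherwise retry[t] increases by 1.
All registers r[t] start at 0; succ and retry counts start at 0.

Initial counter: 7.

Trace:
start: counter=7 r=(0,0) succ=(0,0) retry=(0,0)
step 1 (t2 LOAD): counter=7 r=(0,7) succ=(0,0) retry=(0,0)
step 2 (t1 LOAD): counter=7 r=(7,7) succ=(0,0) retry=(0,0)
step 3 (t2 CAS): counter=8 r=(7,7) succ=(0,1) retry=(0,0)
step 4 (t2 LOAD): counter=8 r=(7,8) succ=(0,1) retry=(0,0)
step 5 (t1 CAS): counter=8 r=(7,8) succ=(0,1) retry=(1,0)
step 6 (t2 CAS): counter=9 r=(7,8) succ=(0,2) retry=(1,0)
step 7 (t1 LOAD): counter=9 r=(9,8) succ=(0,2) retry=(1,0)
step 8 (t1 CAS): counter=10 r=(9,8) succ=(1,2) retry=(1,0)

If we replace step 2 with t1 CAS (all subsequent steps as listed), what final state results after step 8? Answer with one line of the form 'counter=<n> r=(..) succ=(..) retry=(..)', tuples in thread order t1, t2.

(re-executing from step 2 with the substitution; state before step 2: counter=7 r=(0,7) succ=(0,0) retry=(0,0))
step 2 (t1 CAS): counter=7 r=(0,7) succ=(0,0) retry=(1,0)
step 3 (t2 CAS): counter=8 r=(0,7) succ=(0,1) retry=(1,0)
step 4 (t2 LOAD): counter=8 r=(0,8) succ=(0,1) retry=(1,0)
step 5 (t1 CAS): counter=8 r=(0,8) succ=(0,1) retry=(2,0)
step 6 (t2 CAS): counter=9 r=(0,8) succ=(0,2) retry=(2,0)
step 7 (t1 LOAD): counter=9 r=(9,8) succ=(0,2) retry=(2,0)
step 8 (t1 CAS): counter=10 r=(9,8) succ=(1,2) retry=(2,0)

counter=10 r=(9,8) succ=(1,2) retry=(2,0)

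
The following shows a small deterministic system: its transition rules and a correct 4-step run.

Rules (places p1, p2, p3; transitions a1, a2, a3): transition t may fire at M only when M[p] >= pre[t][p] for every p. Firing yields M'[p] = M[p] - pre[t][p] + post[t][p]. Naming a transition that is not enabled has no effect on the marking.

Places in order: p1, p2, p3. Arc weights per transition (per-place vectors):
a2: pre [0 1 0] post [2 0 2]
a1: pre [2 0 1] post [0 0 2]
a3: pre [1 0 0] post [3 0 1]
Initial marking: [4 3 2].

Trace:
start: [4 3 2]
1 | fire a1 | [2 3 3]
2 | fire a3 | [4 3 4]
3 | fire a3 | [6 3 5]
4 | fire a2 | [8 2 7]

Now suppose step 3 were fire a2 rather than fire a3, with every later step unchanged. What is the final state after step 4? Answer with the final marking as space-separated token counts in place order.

(re-executing from step 3 with the substitution; state before step 3: [4 3 4])
3 | fire a2 | [6 2 6]
4 | fire a2 | [8 1 8]

8 1 8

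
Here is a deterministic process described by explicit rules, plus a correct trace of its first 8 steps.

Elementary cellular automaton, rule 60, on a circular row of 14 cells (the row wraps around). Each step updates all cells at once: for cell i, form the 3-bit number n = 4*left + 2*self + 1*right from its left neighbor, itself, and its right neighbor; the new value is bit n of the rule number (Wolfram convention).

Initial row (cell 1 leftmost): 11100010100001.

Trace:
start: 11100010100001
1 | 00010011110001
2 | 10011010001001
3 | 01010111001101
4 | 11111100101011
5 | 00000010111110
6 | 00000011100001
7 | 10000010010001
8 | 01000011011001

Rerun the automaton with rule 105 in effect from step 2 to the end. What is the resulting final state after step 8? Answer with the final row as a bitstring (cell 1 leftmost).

(re-executing steps 2..8 under rule 105; state before step 2: 00010011110001)
2 | 01000010010100
3 | 00011000001001
4 | 01011011100000
5 | 00111110101111
6 | 00100011011001
7 | 00001011111000
8 | 11100110001011

11100110001011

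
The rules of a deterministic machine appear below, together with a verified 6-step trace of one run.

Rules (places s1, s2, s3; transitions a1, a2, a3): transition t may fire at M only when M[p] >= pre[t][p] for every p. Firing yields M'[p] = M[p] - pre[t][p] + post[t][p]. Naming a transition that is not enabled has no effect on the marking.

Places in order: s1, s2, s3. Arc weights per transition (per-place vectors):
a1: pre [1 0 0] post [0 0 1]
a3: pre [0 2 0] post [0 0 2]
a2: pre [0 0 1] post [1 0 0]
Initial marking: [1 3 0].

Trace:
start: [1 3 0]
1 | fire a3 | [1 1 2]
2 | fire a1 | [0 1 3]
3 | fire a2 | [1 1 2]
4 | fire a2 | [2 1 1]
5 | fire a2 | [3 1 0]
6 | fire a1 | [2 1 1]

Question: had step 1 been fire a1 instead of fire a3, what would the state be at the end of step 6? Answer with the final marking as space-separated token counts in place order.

0 3 1

(re-executing from step 1 with the substitution; state before step 1: [1 3 0])
1 | fire a1 | [0 3 1]
2 | fire a1 | [0 3 1]
3 | fire a2 | [1 3 0]
4 | fire a2 | [1 3 0]
5 | fire a2 | [1 3 0]
6 | fire a1 | [0 3 1]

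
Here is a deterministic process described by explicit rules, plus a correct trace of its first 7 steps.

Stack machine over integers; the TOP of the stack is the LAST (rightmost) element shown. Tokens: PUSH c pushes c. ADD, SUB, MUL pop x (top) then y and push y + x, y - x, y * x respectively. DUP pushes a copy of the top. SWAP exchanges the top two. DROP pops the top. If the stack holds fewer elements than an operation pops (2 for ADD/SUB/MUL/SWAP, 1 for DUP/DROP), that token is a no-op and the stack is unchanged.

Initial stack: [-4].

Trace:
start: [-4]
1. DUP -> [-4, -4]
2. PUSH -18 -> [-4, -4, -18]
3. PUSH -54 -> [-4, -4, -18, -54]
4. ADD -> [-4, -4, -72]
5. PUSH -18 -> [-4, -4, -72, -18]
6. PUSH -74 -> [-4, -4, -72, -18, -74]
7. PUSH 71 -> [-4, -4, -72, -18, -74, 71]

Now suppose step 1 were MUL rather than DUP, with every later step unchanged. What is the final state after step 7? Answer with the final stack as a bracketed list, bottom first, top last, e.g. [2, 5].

(re-executing from step 1 with the substitution; state before step 1: [-4])
1. MUL -> [-4]
2. PUSH -18 -> [-4, -18]
3. PUSH -54 -> [-4, -18, -54]
4. ADD -> [-4, -72]
5. PUSH -18 -> [-4, -72, -18]
6. PUSH -74 -> [-4, -72, -18, -74]
7. PUSH 71 -> [-4, -72, -18, -74, 71]

[-4, -72, -18, -74, 71]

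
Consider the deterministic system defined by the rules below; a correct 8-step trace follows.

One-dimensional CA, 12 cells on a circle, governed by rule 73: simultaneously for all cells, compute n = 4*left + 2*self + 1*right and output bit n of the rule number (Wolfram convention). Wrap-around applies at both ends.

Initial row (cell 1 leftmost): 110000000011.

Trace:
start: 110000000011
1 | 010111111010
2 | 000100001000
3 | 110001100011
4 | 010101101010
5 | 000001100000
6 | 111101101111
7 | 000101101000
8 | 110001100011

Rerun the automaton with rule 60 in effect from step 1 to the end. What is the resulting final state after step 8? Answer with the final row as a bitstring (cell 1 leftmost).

(re-executing steps 1..8 under rule 60; state before step 1: 110000000011)
1 | 001000000010
2 | 001100000011
3 | 101010000010
4 | 111111000011
5 | 000000100010
6 | 000000110011
7 | 100000101010
8 | 110000111111

110000111111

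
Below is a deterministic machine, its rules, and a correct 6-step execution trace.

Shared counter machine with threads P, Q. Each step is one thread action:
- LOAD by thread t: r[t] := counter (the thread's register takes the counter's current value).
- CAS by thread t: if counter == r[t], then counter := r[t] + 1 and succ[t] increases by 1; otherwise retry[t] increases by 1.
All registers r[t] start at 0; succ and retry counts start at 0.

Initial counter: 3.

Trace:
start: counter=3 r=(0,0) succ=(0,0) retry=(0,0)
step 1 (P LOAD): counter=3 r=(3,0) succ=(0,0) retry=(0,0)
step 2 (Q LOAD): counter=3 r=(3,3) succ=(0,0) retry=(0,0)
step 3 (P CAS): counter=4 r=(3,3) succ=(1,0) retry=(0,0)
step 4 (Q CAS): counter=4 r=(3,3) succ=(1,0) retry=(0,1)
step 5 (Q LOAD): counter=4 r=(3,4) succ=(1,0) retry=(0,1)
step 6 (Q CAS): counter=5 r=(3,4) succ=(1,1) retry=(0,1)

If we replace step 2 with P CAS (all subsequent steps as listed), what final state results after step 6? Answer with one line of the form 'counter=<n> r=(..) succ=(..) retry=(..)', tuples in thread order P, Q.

(re-executing from step 2 with the substitution; state before step 2: counter=3 r=(3,0) succ=(0,0) retry=(0,0))
step 2 (P CAS): counter=4 r=(3,0) succ=(1,0) retry=(0,0)
step 3 (P CAS): counter=4 r=(3,0) succ=(1,0) retry=(1,0)
step 4 (Q CAS): counter=4 r=(3,0) succ=(1,0) retry=(1,1)
step 5 (Q LOAD): counter=4 r=(3,4) succ=(1,0) retry=(1,1)
step 6 (Q CAS): counter=5 r=(3,4) succ=(1,1) retry=(1,1)

counter=5 r=(3,4) succ=(1,1) retry=(1,1)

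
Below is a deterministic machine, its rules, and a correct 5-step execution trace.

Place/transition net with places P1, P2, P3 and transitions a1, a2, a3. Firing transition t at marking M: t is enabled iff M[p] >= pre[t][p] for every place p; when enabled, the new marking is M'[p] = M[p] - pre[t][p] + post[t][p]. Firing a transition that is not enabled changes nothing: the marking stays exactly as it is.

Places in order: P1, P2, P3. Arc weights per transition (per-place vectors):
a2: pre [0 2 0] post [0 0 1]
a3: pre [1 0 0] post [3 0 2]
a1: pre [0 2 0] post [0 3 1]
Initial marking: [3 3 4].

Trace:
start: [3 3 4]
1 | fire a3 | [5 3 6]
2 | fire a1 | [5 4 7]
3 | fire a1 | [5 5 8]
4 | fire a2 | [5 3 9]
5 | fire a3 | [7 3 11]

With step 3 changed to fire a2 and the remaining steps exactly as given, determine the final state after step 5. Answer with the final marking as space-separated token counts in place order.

7 0 11

(re-executing from step 3 with the substitution; state before step 3: [5 4 7])
3 | fire a2 | [5 2 8]
4 | fire a2 | [5 0 9]
5 | fire a3 | [7 0 11]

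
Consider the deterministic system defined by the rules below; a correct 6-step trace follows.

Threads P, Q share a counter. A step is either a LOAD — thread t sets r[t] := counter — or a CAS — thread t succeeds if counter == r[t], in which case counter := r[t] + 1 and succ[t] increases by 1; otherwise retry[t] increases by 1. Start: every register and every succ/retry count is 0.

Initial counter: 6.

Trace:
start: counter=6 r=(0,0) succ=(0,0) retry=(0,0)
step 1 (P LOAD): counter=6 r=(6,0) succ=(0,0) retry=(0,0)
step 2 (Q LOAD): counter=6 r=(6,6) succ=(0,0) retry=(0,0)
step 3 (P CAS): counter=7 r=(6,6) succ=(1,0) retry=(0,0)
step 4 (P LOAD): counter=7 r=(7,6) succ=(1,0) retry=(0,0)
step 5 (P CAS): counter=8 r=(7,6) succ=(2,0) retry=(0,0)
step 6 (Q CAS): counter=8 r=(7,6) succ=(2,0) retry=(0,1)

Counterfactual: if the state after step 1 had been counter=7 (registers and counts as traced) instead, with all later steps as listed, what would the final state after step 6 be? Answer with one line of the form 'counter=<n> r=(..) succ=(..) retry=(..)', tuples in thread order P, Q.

state after step 1 := counter=7 r=(6,0) succ=(0,0) retry=(0,0)
step 2 (Q LOAD): counter=7 r=(6,7) succ=(0,0) retry=(0,0)
step 3 (P CAS): counter=7 r=(6,7) succ=(0,0) retry=(1,0)
step 4 (P LOAD): counter=7 r=(7,7) succ=(0,0) retry=(1,0)
step 5 (P CAS): counter=8 r=(7,7) succ=(1,0) retry=(1,0)
step 6 (Q CAS): counter=8 r=(7,7) succ=(1,0) retry=(1,1)

counter=8 r=(7,7) succ=(1,0) retry=(1,1)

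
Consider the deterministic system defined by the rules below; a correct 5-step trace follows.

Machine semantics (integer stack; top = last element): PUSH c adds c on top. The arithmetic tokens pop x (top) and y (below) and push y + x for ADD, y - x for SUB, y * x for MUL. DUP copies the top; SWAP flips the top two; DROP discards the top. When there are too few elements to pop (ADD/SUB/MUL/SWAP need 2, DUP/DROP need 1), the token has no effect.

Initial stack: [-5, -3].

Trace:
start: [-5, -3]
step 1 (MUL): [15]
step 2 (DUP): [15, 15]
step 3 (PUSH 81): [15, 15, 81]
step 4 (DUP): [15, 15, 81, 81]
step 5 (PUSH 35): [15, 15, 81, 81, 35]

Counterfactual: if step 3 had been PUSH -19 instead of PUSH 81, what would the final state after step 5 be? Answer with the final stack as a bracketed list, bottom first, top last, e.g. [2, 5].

[15, 15, -19, -19, 35]

(re-executing from step 3 with the substitution; state before step 3: [15, 15])
step 3 (PUSH -19): [15, 15, -19]
step 4 (DUP): [15, 15, -19, -19]
step 5 (PUSH 35): [15, 15, -19, -19, 35]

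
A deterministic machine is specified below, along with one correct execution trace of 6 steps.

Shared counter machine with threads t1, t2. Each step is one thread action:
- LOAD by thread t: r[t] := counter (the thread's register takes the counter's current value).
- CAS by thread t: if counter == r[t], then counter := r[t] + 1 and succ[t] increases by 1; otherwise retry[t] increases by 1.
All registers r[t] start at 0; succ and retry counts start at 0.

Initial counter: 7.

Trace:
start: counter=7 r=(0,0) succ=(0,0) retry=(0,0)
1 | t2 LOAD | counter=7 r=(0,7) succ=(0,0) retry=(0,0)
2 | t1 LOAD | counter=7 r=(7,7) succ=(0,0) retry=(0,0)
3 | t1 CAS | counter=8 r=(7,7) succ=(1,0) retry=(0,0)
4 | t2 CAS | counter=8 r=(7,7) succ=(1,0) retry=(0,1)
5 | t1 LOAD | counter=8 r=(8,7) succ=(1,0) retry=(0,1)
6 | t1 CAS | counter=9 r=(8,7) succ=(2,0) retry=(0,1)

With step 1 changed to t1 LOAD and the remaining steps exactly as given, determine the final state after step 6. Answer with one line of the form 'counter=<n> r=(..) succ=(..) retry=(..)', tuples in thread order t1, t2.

(re-executing from step 1 with the substitution; state before step 1: counter=7 r=(0,0) succ=(0,0) retry=(0,0))
1 | t1 LOAD | counter=7 r=(7,0) succ=(0,0) retry=(0,0)
2 | t1 LOAD | counter=7 r=(7,0) succ=(0,0) retry=(0,0)
3 | t1 CAS | counter=8 r=(7,0) succ=(1,0) retry=(0,0)
4 | t2 CAS | counter=8 r=(7,0) succ=(1,0) retry=(0,1)
5 | t1 LOAD | counter=8 r=(8,0) succ=(1,0) retry=(0,1)
6 | t1 CAS | counter=9 r=(8,0) succ=(2,0) retry=(0,1)

counter=9 r=(8,0) succ=(2,0) retry=(0,1)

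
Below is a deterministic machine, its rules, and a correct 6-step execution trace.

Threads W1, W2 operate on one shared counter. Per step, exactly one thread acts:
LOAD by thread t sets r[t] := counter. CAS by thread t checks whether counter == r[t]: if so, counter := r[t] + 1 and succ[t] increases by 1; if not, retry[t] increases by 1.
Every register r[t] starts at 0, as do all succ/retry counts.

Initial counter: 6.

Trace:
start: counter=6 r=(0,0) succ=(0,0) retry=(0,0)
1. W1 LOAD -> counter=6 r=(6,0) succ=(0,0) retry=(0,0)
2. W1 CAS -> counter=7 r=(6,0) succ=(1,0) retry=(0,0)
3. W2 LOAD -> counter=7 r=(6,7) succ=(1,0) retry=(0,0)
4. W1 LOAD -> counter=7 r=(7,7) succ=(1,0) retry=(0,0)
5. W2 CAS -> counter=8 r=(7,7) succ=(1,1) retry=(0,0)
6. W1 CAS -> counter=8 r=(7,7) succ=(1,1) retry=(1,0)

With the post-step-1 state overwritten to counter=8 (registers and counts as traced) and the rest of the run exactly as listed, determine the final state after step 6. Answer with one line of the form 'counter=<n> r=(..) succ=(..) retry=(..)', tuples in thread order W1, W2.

state after step 1 := counter=8 r=(6,0) succ=(0,0) retry=(0,0)
2. W1 CAS -> counter=8 r=(6,0) succ=(0,0) retry=(1,0)
3. W2 LOAD -> counter=8 r=(6,8) succ=(0,0) retry=(1,0)
4. W1 LOAD -> counter=8 r=(8,8) succ=(0,0) retry=(1,0)
5. W2 CAS -> counter=9 r=(8,8) succ=(0,1) retry=(1,0)
6. W1 CAS -> counter=9 r=(8,8) succ=(0,1) retry=(2,0)

counter=9 r=(8,8) succ=(0,1) retry=(2,0)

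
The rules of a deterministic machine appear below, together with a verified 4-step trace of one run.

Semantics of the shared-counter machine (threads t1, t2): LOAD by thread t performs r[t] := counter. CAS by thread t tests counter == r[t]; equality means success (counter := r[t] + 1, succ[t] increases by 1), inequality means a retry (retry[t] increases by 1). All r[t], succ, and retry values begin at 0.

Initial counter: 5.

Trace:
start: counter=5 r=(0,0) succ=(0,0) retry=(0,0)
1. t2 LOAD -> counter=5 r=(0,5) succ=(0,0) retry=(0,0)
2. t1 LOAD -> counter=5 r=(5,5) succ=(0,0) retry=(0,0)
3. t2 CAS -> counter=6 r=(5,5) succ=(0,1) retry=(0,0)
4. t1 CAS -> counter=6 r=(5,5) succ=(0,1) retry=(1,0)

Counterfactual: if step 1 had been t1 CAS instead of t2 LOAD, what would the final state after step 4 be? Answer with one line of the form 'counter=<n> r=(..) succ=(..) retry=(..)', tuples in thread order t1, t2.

counter=6 r=(5,0) succ=(1,0) retry=(1,1)

(re-executing from step 1 with the substitution; state before step 1: counter=5 r=(0,0) succ=(0,0) retry=(0,0))
1. t1 CAS -> counter=5 r=(0,0) succ=(0,0) retry=(1,0)
2. t1 LOAD -> counter=5 r=(5,0) succ=(0,0) retry=(1,0)
3. t2 CAS -> counter=5 r=(5,0) succ=(0,0) retry=(1,1)
4. t1 CAS -> counter=6 r=(5,0) succ=(1,0) retry=(1,1)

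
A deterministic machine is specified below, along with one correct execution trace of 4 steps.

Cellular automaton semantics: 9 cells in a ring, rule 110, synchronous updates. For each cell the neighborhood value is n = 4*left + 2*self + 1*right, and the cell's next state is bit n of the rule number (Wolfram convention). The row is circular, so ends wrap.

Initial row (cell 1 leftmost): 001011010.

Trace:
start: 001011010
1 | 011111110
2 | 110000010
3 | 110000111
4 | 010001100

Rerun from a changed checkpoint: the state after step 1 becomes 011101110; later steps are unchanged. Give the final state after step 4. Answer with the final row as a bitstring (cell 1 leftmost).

000111000

state after step 1 := 011101110
2 | 110111010
3 | 111101111
4 | 000111000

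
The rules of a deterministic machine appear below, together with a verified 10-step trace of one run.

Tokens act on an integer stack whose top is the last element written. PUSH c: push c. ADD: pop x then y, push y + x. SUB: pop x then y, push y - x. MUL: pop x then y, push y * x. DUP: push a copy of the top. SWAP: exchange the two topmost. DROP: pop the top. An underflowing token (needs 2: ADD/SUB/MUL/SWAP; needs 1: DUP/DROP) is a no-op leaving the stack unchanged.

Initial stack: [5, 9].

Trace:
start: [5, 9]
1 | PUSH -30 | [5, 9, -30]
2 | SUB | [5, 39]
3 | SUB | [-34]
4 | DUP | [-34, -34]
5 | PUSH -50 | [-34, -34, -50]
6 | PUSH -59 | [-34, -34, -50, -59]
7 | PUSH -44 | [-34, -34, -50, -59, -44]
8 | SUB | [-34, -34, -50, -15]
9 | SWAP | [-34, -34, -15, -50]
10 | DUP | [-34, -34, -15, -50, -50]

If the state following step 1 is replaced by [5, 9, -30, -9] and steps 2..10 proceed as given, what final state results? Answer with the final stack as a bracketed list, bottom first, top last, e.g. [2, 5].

state after step 1 := [5, 9, -30, -9]
2 | SUB | [5, 9, -21]
3 | SUB | [5, 30]
4 | DUP | [5, 30, 30]
5 | PUSH -50 | [5, 30, 30, -50]
6 | PUSH -59 | [5, 30, 30, -50, -59]
7 | PUSH -44 | [5, 30, 30, -50, -59, -44]
8 | SUB | [5, 30, 30, -50, -15]
9 | SWAP | [5, 30, 30, -15, -50]
10 | DUP | [5, 30, 30, -15, -50, -50]

[5, 30, 30, -15, -50, -50]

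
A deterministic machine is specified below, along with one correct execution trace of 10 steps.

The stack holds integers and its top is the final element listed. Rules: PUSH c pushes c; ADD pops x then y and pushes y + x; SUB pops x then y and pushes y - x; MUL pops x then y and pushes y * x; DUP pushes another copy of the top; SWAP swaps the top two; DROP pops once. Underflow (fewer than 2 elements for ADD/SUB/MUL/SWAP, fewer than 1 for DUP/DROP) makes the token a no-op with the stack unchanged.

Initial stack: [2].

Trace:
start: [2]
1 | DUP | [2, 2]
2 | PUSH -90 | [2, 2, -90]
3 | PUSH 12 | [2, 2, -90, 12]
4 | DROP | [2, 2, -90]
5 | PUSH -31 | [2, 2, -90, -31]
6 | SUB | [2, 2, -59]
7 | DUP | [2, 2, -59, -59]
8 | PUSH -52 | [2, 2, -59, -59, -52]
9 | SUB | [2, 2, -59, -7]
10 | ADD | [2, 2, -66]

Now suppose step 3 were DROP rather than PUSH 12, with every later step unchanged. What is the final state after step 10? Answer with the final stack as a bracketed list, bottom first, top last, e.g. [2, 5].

[118]

(re-executing from step 3 with the substitution; state before step 3: [2, 2, -90])
3 | DROP | [2, 2]
4 | DROP | [2]
5 | PUSH -31 | [2, -31]
6 | SUB | [33]
7 | DUP | [33, 33]
8 | PUSH -52 | [33, 33, -52]
9 | SUB | [33, 85]
10 | ADD | [118]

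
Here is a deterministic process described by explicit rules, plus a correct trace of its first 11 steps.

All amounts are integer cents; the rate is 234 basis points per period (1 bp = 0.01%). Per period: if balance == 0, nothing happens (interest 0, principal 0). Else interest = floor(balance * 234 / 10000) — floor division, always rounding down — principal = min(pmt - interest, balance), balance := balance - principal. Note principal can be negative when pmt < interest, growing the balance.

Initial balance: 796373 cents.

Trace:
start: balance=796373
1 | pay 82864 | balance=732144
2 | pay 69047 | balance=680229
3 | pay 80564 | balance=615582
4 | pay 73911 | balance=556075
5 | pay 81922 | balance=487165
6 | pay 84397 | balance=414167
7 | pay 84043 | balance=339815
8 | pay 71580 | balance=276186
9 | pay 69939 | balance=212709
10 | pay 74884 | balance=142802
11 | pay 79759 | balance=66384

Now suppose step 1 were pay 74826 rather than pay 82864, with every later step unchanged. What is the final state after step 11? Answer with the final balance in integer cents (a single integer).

76512

(re-executing from step 1 with the substitution; state before step 1: balance=796373)
1 | pay 74826 | balance=740182
2 | pay 69047 | balance=688455
3 | pay 80564 | balance=624000
4 | pay 73911 | balance=564690
5 | pay 81922 | balance=495981
6 | pay 84397 | balance=423189
7 | pay 84043 | balance=349048
8 | pay 71580 | balance=285635
9 | pay 69939 | balance=222379
10 | pay 74884 | balance=152698
11 | pay 79759 | balance=76512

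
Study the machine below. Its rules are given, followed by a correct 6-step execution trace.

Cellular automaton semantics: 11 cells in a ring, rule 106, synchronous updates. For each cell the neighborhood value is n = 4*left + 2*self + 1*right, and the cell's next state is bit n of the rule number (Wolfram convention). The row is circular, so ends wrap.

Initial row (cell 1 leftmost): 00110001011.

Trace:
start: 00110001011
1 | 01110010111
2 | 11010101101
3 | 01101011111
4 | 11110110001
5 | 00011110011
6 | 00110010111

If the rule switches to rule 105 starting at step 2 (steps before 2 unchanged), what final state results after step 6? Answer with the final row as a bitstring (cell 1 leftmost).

(re-executing steps 2..6 under rule 105; state before step 2: 01110010111)
2 | 11010001101
3 | 01100101111
4 | 11100011001
5 | 00101011001
6 | 00010111000

00010111000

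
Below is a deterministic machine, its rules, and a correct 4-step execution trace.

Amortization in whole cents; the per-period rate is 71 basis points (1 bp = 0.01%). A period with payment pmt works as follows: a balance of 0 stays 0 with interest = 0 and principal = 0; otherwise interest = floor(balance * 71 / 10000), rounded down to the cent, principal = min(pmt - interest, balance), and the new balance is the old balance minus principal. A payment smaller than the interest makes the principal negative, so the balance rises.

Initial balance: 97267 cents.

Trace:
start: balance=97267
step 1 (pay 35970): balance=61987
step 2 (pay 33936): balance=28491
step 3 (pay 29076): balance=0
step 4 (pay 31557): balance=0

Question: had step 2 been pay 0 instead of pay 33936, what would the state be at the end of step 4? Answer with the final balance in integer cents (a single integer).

2476

(re-executing from step 2 with the substitution; state before step 2: balance=61987)
step 2 (pay 0): balance=62427
step 3 (pay 29076): balance=33794
step 4 (pay 31557): balance=2476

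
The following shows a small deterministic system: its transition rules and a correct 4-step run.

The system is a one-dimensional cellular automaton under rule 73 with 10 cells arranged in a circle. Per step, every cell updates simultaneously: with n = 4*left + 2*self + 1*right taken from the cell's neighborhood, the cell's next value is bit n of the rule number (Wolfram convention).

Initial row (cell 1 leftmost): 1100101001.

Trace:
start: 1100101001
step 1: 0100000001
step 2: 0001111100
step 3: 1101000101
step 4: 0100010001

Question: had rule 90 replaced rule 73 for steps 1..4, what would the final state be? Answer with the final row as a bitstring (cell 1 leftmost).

(re-executing steps 1..4 under rule 90; state before step 1: 1100101001)
step 1: 0111000111
step 2: 0101101101
step 3: 0001101100
step 4: 0011101110

0011101110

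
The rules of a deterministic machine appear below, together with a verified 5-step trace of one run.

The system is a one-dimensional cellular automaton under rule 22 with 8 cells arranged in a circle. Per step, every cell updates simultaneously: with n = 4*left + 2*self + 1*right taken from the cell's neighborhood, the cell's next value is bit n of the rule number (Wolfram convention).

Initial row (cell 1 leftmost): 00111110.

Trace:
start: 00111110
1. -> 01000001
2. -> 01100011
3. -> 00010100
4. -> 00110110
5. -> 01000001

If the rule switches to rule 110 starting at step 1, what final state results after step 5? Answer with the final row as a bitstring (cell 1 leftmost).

10001001

(re-executing steps 1..5 under rule 110; state before step 1: 00111110)
1. -> 01100010
2. -> 11100110
3. -> 10101111
4. -> 11111000
5. -> 10001001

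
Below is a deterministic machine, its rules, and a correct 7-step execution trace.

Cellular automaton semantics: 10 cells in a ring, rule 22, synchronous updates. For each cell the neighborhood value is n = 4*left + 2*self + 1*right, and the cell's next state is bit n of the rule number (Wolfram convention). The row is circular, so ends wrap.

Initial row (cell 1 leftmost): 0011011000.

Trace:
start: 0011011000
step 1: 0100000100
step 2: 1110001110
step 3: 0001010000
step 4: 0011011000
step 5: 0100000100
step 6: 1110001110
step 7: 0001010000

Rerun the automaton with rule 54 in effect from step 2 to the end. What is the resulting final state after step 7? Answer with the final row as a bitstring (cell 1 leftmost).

(re-executing steps 2..7 under rule 54; state before step 2: 0100000100)
step 2: 1110001110
step 3: 0001010001
step 4: 1011111011
step 5: 0100000100
step 6: 1110001110
step 7: 0001010001

0001010001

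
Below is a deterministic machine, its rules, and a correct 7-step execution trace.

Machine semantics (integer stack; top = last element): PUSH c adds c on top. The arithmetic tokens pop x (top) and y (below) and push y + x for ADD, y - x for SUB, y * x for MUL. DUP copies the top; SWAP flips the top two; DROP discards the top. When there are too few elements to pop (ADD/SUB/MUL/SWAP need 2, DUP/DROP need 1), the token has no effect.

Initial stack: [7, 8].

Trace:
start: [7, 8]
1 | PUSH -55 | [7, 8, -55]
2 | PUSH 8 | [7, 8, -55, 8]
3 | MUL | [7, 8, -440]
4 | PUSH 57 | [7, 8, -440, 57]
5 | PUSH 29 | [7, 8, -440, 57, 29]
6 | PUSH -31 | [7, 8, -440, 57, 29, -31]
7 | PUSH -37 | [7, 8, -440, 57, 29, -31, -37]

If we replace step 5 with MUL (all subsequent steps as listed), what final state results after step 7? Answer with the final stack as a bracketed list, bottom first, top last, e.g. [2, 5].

(re-executing from step 5 with the substitution; state before step 5: [7, 8, -440, 57])
5 | MUL | [7, 8, -25080]
6 | PUSH -31 | [7, 8, -25080, -31]
7 | PUSH -37 | [7, 8, -25080, -31, -37]

[7, 8, -25080, -31, -37]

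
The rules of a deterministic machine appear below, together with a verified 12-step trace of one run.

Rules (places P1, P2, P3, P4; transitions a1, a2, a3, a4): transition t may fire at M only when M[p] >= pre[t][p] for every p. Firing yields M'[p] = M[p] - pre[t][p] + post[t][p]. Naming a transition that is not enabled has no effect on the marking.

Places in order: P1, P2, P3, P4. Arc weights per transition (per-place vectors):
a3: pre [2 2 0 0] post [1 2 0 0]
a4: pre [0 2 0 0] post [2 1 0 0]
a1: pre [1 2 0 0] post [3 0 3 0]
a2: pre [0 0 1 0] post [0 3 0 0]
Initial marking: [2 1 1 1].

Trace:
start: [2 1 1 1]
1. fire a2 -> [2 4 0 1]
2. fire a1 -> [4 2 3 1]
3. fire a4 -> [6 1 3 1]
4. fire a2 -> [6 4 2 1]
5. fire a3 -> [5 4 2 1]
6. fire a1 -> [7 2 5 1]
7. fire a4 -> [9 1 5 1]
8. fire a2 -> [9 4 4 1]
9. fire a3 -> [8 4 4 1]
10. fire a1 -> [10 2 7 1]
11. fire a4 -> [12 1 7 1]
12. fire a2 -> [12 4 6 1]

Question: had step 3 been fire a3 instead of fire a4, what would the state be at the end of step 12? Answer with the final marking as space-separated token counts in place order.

(re-executing from step 3 with the substitution; state before step 3: [4 2 3 1])
3. fire a3 -> [3 2 3 1]
4. fire a2 -> [3 5 2 1]
5. fire a3 -> [2 5 2 1]
6. fire a1 -> [4 3 5 1]
7. fire a4 -> [6 2 5 1]
8. fire a2 -> [6 5 4 1]
9. fire a3 -> [5 5 4 1]
10. fire a1 -> [7 3 7 1]
11. fire a4 -> [9 2 7 1]
12. fire a2 -> [9 5 6 1]

9 5 6 1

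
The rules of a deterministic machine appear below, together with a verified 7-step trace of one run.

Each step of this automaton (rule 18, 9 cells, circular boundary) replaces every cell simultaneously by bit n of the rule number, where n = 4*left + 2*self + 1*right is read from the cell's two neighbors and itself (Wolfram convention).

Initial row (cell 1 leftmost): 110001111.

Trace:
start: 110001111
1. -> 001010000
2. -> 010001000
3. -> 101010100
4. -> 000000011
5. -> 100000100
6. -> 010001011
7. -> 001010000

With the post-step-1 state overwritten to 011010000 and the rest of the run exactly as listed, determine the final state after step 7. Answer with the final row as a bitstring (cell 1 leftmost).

state after step 1 := 011010000
2. -> 100001000
3. -> 010010101
4. -> 001100000
5. -> 010010000
6. -> 101101000
7. -> 000000101

000000101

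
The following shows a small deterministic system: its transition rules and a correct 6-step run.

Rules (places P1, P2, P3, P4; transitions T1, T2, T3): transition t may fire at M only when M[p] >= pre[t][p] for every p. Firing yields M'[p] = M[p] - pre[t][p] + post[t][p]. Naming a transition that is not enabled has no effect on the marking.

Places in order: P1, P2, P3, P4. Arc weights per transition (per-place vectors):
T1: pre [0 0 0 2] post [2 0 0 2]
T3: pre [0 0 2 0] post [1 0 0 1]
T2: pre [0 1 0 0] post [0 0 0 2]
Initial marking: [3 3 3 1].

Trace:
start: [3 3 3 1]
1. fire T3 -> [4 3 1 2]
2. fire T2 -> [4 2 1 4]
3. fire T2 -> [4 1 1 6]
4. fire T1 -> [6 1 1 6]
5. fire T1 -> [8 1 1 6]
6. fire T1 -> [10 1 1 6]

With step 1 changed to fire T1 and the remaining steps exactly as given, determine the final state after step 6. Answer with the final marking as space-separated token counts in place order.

9 1 3 5

(re-executing from step 1 with the substitution; state before step 1: [3 3 3 1])
1. fire T1 -> [3 3 3 1]
2. fire T2 -> [3 2 3 3]
3. fire T2 -> [3 1 3 5]
4. fire T1 -> [5 1 3 5]
5. fire T1 -> [7 1 3 5]
6. fire T1 -> [9 1 3 5]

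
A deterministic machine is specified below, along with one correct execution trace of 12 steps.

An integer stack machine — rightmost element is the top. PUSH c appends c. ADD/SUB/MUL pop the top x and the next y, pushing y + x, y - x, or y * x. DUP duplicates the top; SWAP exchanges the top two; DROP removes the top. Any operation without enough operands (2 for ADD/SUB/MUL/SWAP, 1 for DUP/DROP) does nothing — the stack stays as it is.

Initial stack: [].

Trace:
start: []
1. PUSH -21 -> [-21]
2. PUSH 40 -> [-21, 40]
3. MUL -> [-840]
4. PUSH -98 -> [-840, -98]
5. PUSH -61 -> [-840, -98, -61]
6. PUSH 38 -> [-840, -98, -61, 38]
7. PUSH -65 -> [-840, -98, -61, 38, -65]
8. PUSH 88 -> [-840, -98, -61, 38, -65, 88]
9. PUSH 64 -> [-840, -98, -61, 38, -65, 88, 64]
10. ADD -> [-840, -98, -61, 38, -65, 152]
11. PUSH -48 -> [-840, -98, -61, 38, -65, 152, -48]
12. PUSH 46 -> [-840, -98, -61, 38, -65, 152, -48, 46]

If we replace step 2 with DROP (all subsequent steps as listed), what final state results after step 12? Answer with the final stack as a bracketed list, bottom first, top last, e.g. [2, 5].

[-98, -61, 38, -65, 152, -48, 46]

(re-executing from step 2 with the substitution; state before step 2: [-21])
2. DROP -> []
3. MUL -> []
4. PUSH -98 -> [-98]
5. PUSH -61 -> [-98, -61]
6. PUSH 38 -> [-98, -61, 38]
7. PUSH -65 -> [-98, -61, 38, -65]
8. PUSH 88 -> [-98, -61, 38, -65, 88]
9. PUSH 64 -> [-98, -61, 38, -65, 88, 64]
10. ADD -> [-98, -61, 38, -65, 152]
11. PUSH -48 -> [-98, -61, 38, -65, 152, -48]
12. PUSH 46 -> [-98, -61, 38, -65, 152, -48, 46]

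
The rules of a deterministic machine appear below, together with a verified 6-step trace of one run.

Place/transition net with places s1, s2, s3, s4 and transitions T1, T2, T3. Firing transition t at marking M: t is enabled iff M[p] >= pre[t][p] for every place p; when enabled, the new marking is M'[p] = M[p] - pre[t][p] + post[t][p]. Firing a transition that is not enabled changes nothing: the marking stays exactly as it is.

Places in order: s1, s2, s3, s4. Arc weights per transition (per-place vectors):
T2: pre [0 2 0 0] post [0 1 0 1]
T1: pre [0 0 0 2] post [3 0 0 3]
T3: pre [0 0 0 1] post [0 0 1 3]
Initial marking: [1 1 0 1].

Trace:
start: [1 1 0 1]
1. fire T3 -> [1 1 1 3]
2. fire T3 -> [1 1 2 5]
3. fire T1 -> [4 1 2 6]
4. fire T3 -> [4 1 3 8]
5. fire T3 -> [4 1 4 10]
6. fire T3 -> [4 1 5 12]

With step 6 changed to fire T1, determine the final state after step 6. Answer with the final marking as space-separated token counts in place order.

(re-executing from step 6 with the substitution; state before step 6: [4 1 4 10])
6. fire T1 -> [7 1 4 11]

7 1 4 11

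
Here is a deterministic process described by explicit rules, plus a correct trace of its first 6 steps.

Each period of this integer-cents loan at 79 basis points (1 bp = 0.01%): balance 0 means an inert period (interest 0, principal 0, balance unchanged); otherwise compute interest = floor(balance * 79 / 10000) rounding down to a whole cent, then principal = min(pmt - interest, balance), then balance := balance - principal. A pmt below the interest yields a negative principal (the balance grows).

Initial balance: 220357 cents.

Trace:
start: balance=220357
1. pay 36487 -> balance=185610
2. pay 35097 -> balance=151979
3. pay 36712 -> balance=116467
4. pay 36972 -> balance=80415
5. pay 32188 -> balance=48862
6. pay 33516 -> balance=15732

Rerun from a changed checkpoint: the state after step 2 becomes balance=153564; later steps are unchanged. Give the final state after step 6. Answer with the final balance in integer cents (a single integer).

17366

state after step 2 := balance=153564
3. pay 36712 -> balance=118065
4. pay 36972 -> balance=82025
5. pay 32188 -> balance=50484
6. pay 33516 -> balance=17366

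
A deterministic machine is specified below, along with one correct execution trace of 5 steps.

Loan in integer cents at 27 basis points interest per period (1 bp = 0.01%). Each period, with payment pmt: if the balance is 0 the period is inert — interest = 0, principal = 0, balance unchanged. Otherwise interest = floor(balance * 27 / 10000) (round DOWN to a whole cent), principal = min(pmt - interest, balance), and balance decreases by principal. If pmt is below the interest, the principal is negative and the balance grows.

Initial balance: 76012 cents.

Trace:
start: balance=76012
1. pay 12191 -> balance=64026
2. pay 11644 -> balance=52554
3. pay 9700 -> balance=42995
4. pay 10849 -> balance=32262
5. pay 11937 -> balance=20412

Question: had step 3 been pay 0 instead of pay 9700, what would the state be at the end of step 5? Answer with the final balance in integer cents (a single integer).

30164

(re-executing from step 3 with the substitution; state before step 3: balance=52554)
3. pay 0 -> balance=52695
4. pay 10849 -> balance=41988
5. pay 11937 -> balance=30164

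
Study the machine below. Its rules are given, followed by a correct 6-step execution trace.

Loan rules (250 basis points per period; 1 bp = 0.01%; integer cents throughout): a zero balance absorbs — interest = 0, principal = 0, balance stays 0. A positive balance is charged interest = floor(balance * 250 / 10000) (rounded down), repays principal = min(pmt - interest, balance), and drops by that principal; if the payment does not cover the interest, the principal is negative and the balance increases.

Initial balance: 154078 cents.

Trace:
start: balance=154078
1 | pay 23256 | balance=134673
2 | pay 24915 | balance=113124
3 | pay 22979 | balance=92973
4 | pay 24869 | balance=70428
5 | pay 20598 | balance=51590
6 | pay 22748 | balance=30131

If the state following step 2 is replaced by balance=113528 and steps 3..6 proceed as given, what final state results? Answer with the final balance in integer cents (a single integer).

30577

state after step 2 := balance=113528
3 | pay 22979 | balance=93387
4 | pay 24869 | balance=70852
5 | pay 20598 | balance=52025
6 | pay 22748 | balance=30577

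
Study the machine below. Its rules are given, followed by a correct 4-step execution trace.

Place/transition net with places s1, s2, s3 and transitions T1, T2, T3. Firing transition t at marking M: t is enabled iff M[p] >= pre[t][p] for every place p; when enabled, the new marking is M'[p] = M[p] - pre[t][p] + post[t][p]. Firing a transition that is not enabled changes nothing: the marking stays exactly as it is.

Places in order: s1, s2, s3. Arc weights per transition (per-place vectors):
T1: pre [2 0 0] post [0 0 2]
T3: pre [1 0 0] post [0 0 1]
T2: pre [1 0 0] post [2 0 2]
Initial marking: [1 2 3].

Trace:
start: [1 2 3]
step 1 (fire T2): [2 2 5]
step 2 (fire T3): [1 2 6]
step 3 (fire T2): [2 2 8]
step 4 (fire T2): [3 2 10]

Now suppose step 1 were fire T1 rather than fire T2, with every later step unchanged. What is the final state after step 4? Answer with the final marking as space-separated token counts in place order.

(re-executing from step 1 with the substitution; state before step 1: [1 2 3])
step 1 (fire T1): [1 2 3]
step 2 (fire T3): [0 2 4]
step 3 (fire T2): [0 2 4]
step 4 (fire T2): [0 2 4]

0 2 4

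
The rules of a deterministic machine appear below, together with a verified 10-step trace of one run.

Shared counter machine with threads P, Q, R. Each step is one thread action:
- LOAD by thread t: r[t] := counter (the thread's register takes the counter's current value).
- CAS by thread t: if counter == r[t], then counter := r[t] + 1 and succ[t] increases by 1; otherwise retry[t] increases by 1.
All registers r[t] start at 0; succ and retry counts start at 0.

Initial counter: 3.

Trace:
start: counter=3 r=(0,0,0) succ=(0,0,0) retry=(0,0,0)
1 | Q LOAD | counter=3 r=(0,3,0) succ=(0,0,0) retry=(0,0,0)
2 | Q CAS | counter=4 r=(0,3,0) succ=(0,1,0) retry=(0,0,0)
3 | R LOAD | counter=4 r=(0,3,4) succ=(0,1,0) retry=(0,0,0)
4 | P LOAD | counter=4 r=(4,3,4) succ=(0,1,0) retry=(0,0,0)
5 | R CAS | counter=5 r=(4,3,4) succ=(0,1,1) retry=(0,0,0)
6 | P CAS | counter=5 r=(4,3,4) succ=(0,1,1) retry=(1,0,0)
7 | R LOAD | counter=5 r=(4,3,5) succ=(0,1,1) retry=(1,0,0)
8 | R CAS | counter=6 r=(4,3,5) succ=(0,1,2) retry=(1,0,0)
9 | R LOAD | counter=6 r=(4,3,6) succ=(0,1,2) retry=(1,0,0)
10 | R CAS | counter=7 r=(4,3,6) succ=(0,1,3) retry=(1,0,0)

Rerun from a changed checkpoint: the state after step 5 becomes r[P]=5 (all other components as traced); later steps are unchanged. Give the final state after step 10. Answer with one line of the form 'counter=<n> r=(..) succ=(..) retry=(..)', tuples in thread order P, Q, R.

state after step 5 := counter=5 r=(5,3,4) succ=(0,1,1) retry=(0,0,0)
6 | P CAS | counter=6 r=(5,3,4) succ=(1,1,1) retry=(0,0,0)
7 | R LOAD | counter=6 r=(5,3,6) succ=(1,1,1) retry=(0,0,0)
8 | R CAS | counter=7 r=(5,3,6) succ=(1,1,2) retry=(0,0,0)
9 | R LOAD | counter=7 r=(5,3,7) succ=(1,1,2) retry=(0,0,0)
10 | R CAS | counter=8 r=(5,3,7) succ=(1,1,3) retry=(0,0,0)

counter=8 r=(5,3,7) succ=(1,1,3) retry=(0,0,0)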